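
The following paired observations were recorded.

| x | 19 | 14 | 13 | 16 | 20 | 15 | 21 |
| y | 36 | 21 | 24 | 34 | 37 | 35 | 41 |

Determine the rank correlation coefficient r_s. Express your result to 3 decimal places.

0.929

Rank x: 5, 2, 1, 4, 6, 3, 7
Rank y: 5, 1, 2, 3, 6, 4, 7
d = rank(x) − rank(y): 0, 1, -1, 1, 0, -1, 0; Σd² = 4
ρ = 1 − 6Σd² / [n(n²−1)] = 1 − 6×4 / (7×48) = 1 − 24/336 ≈ 0.929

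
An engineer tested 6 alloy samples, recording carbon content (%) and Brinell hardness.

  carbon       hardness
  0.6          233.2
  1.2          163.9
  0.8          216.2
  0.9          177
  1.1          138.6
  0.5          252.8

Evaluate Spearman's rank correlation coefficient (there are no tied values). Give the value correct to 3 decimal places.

Rank carbon: 2, 6, 3, 4, 5, 1
Rank hardness: 5, 2, 4, 3, 1, 6
d = rank(carbon) − rank(hardness): -3, 4, -1, 1, 4, -5; Σd² = 68
ρ = 1 − 6Σd² / [n(n²−1)] = 1 − 6×68 / (6×35) = 1 − 408/210 ≈ -0.943

-0.943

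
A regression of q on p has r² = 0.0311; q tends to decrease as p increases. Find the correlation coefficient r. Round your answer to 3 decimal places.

|r| = √0.0311 = 0.176
The association is negative, so r = −0.176.

-0.176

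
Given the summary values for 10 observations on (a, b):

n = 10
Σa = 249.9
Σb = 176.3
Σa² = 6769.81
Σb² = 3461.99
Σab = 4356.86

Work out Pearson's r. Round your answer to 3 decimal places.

-0.113

r = (nΣab − ΣaΣb) / √[(nΣa² − (Σa)²)(nΣb² − (Σb)²)]
Numerator: 10×4356.86 − 249.9×176.3 = -488.77
Denominator: √[(67698.1 − 62450.01)(34619.9 − 31081.69)] = √[5248.09 × 3538.21] = 4309.1582
r = -488.77 / 4309.1582 ≈ -0.113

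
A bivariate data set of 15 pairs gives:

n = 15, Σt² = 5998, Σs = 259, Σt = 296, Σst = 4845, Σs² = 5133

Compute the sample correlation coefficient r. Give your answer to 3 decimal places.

r = (nΣst − ΣsΣt) / √[(nΣs² − (Σs)²)(nΣt² − (Σt)²)]
Numerator: 15×4845 − 259×296 = -3989
Denominator: √[(76995 − 67081)(89970 − 87616)] = √[9914 × 2354] = 4830.8960
r = -3989 / 4830.8960 ≈ -0.826

-0.826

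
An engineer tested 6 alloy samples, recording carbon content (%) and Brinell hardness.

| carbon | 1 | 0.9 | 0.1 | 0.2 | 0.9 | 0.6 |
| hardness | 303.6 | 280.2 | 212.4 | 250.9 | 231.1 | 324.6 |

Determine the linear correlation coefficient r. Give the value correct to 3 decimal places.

0.497

n = 6, Σx = 3.7, Σy = 1602.8, Σx² = 3.03, Σy² = 437521.94, Σxy = 1029.95
nΣxy − ΣxΣy = 6179.7 − 5930.36 = 249.34
nΣx² − (Σx)² = 18.18 − 13.69 = 4.49; nΣy² − (Σy)² = 2625131.64 − 2568967.84 = 56163.8
r = 249.34 / √(4.49 × 56163.8) = 249.34 / 502.1707 ≈ 0.497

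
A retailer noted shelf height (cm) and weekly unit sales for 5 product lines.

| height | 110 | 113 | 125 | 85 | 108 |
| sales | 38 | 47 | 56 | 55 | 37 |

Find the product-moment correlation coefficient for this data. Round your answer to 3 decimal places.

n = 5, Σx = 541, Σy = 233, Σx² = 59383, Σy² = 11183, Σxy = 25162
nΣxy − ΣxΣy = 125810 − 126053 = -243
nΣx² − (Σx)² = 296915 − 292681 = 4234; nΣy² − (Σy)² = 55915 − 54289 = 1626
r = -243 / √(4234 × 1626) = -243 / 2623.8300 ≈ -0.093

-0.093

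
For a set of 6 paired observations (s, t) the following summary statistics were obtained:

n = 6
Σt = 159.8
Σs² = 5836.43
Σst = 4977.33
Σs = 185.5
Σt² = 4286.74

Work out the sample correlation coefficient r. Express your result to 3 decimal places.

r = (nΣst − ΣsΣt) / √[(nΣs² − (Σs)²)(nΣt² − (Σt)²)]
Numerator: 6×4977.33 − 185.5×159.8 = 221.08
Denominator: √[(35018.58 − 34410.25)(25720.44 − 25536.04)] = √[608.33 × 184.4] = 334.9269
r = 221.08 / 334.9269 ≈ 0.660

0.660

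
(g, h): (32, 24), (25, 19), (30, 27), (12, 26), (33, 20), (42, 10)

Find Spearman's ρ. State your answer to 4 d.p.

Rank g: 4, 2, 3, 1, 5, 6
Rank h: 4, 2, 6, 5, 3, 1
d = rank(g) − rank(h): 0, 0, -3, -4, 2, 5; Σd² = 54
ρ = 1 − 6Σd² / [n(n²−1)] = 1 − 6×54 / (6×35) = 1 − 324/210 ≈ -0.5429

-0.5429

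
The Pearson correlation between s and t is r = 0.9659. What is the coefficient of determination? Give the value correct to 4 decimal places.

0.9330

r² = (0.9659)² = 0.9330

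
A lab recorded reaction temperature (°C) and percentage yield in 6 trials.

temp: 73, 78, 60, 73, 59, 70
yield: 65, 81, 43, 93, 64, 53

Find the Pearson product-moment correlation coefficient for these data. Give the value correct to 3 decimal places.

n = 6, Σx = 413, Σy = 399, Σx² = 28723, Σy² = 28189, Σxy = 27918
nΣxy − ΣxΣy = 167508 − 164787 = 2721
nΣx² − (Σx)² = 172338 − 170569 = 1769; nΣy² − (Σy)² = 169134 − 159201 = 9933
r = 2721 / √(1769 × 9933) = 2721 / 4191.8346 ≈ 0.649

0.649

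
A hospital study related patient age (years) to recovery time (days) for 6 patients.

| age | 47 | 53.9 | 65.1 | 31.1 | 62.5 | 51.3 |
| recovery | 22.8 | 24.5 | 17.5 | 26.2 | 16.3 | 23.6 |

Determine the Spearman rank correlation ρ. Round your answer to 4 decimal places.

Rank age: 2, 4, 6, 1, 5, 3
Rank recovery: 3, 5, 2, 6, 1, 4
d = rank(age) − rank(recovery): -1, -1, 4, -5, 4, -1; Σd² = 60
ρ = 1 − 6Σd² / [n(n²−1)] = 1 − 6×60 / (6×35) = 1 − 360/210 ≈ -0.7143

-0.7143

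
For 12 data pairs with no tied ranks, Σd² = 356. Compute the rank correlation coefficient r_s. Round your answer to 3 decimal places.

-0.245

ρ = 1 − 6Σd² / [n(n²−1)] = 1 − 6×356 / (12×143)
  = 1 − 2136/1716 = 1 − 1.2448 ≈ -0.245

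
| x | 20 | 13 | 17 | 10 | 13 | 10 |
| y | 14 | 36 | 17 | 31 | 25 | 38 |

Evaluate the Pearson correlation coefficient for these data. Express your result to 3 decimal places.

-0.890

n = 6, Σx = 83, Σy = 161, Σx² = 1227, Σy² = 4811, Σxy = 2052
nΣxy − ΣxΣy = 12312 − 13363 = -1051
nΣx² − (Σx)² = 7362 − 6889 = 473; nΣy² − (Σy)² = 28866 − 25921 = 2945
r = -1051 / √(473 × 2945) = -1051 / 1180.2479 ≈ -0.890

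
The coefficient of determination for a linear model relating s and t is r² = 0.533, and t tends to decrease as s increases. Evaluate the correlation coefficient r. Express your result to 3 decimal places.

-0.730

|r| = √0.533 = 0.730
The association is negative, so r = −0.730.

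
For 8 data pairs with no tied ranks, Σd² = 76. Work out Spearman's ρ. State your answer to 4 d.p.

ρ = 1 − 6Σd² / [n(n²−1)] = 1 − 6×76 / (8×63)
  = 1 − 456/504 = 1 − 0.90476 ≈ 0.0952

0.0952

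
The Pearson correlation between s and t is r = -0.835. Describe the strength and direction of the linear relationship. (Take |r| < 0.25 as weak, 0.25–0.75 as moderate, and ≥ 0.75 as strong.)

r = -0.835 < 0 so the relationship is negative.
|r| = 0.835, which falls in the strong range.

strong negative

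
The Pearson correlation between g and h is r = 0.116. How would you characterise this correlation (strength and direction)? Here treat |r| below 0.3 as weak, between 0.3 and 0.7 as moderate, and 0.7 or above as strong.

weak positive

r = 0.116 > 0 so the relationship is positive.
|r| = 0.116, which falls in the weak range.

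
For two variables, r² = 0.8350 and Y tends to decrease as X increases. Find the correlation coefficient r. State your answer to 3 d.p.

|r| = √0.8350 = 0.914
The association is negative, so r = −0.914.

-0.914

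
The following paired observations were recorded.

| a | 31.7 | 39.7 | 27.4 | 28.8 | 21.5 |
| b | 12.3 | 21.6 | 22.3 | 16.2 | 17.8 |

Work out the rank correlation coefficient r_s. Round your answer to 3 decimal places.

-0.200

Rank a: 4, 5, 2, 3, 1
Rank b: 1, 4, 5, 2, 3
d = rank(a) − rank(b): 3, 1, -3, 1, -2; Σd² = 24
ρ = 1 − 6Σd² / [n(n²−1)] = 1 − 6×24 / (5×24) = 1 − 144/120 ≈ -0.200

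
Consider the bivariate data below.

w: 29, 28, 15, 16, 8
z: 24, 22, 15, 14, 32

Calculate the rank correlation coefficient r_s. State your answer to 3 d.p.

-0.100

Rank w: 5, 4, 2, 3, 1
Rank z: 4, 3, 2, 1, 5
d = rank(w) − rank(z): 1, 1, 0, 2, -4; Σd² = 22
ρ = 1 − 6Σd² / [n(n²−1)] = 1 − 6×22 / (5×24) = 1 − 132/120 ≈ -0.100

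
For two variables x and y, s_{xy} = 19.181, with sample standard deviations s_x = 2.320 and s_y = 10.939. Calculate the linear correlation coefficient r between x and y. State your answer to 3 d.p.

0.756

r = Cov(x,y) / (s_x · s_y) = 19.181 / (2.320 × 10.939)
  = 19.181 / 25.3785 ≈ 0.756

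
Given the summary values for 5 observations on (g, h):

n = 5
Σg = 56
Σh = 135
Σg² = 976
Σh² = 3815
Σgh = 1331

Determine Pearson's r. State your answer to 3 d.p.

r = (nΣgh − ΣgΣh) / √[(nΣg² − (Σg)²)(nΣh² − (Σh)²)]
Numerator: 5×1331 − 56×135 = -905
Denominator: √[(4880 − 3136)(19075 − 18225)] = √[1744 × 850] = 1217.5385
r = -905 / 1217.5385 ≈ -0.743

-0.743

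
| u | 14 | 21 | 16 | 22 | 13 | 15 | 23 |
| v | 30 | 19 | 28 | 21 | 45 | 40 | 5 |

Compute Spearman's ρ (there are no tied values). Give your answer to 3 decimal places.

Rank u: 2, 5, 4, 6, 1, 3, 7
Rank v: 5, 2, 4, 3, 7, 6, 1
d = rank(u) − rank(v): -3, 3, 0, 3, -6, -3, 6; Σd² = 108
ρ = 1 − 6Σd² / [n(n²−1)] = 1 − 6×108 / (7×48) = 1 − 648/336 ≈ -0.929

-0.929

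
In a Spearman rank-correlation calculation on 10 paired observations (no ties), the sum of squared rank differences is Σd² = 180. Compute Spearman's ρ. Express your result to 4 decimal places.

-0.0909

ρ = 1 − 6Σd² / [n(n²−1)] = 1 − 6×180 / (10×99)
  = 1 − 1080/990 = 1 − 1.09091 ≈ -0.0909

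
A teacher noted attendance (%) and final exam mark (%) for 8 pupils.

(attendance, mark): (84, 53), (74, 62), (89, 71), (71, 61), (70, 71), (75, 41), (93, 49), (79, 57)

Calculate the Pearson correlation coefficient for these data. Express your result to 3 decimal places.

n = 8, Σx = 635, Σy = 465, Σx² = 50909, Σy² = 27787, Σxy = 36795
nΣxy − ΣxΣy = 294360 − 295275 = -915
nΣx² − (Σx)² = 407272 − 403225 = 4047; nΣy² − (Σy)² = 222296 − 216225 = 6071
r = -915 / √(4047 × 6071) = -915 / 4956.7466 ≈ -0.185

-0.185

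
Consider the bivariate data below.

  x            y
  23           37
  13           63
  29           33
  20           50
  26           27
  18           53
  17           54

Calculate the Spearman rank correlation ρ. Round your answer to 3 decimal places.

Rank x: 5, 1, 7, 4, 6, 3, 2
Rank y: 3, 7, 2, 4, 1, 5, 6
d = rank(x) − rank(y): 2, -6, 5, 0, 5, -2, -4; Σd² = 110
ρ = 1 − 6Σd² / [n(n²−1)] = 1 − 6×110 / (7×48) = 1 − 660/336 ≈ -0.964

-0.964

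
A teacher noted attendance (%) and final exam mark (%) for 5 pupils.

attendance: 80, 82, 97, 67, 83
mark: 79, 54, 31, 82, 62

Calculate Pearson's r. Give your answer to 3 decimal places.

-0.906

n = 5, Σx = 409, Σy = 308, Σx² = 33911, Σy² = 20686, Σxy = 24395
nΣxy − ΣxΣy = 121975 − 125972 = -3997
nΣx² − (Σx)² = 169555 − 167281 = 2274; nΣy² − (Σy)² = 103430 − 94864 = 8566
r = -3997 / √(2274 × 8566) = -3997 / 4413.5115 ≈ -0.906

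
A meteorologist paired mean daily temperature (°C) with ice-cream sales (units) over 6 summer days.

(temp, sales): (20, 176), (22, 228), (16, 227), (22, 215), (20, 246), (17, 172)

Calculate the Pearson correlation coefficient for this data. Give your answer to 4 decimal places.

n = 6, Σx = 117, Σy = 1264, Σx² = 2313, Σy² = 270814, Σxy = 24742
nΣxy − ΣxΣy = 148452 − 147888 = 564
nΣx² − (Σx)² = 13878 − 13689 = 189; nΣy² − (Σy)² = 1624884 − 1597696 = 27188
r = 564 / √(189 × 27188) = 564 / 2266.8330 ≈ 0.2488

0.2488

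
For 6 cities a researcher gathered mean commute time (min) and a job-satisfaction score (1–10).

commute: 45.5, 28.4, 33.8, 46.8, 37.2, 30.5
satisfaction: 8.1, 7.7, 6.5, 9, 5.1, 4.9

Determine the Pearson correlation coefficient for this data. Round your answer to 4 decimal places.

n = 6, Σx = 222.2, Σy = 41.3, Σx² = 8523.58, Σy² = 298.17, Σxy = 1567.3
nΣxy − ΣxΣy = 9403.8 − 9176.86 = 226.94
nΣx² − (Σx)² = 51141.48 − 49372.84 = 1768.64; nΣy² − (Σy)² = 1789.02 − 1705.69 = 83.33
r = 226.94 / √(1768.64 × 83.33) = 226.94 / 383.9020 ≈ 0.5911

0.5911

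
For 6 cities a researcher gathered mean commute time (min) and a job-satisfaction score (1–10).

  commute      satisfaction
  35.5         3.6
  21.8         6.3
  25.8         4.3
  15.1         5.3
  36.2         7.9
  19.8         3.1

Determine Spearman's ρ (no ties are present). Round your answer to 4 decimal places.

0.3143

Rank commute: 5, 3, 4, 1, 6, 2
Rank satisfaction: 2, 5, 3, 4, 6, 1
d = rank(commute) − rank(satisfaction): 3, -2, 1, -3, 0, 1; Σd² = 24
ρ = 1 − 6Σd² / [n(n²−1)] = 1 − 6×24 / (6×35) = 1 − 144/210 ≈ 0.3143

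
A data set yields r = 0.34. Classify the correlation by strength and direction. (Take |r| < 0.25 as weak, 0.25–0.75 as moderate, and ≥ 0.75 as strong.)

r = 0.34 > 0 so the relationship is positive.
|r| = 0.34, which falls in the moderate range.

moderate positive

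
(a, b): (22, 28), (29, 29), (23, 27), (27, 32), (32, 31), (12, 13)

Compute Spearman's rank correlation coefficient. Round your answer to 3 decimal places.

0.771

Rank a: 2, 5, 3, 4, 6, 1
Rank b: 3, 4, 2, 6, 5, 1
d = rank(a) − rank(b): -1, 1, 1, -2, 1, 0; Σd² = 8
ρ = 1 − 6Σd² / [n(n²−1)] = 1 − 6×8 / (6×35) = 1 − 48/210 ≈ 0.771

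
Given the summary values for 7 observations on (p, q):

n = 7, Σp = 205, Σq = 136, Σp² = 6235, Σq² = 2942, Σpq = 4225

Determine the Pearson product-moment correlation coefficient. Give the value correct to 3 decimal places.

r = (nΣpq − ΣpΣq) / √[(nΣp² − (Σp)²)(nΣq² − (Σq)²)]
Numerator: 7×4225 − 205×136 = 1695
Denominator: √[(43645 − 42025)(20594 − 18496)] = √[1620 × 2098] = 1843.5726
r = 1695 / 1843.5726 ≈ 0.919

0.919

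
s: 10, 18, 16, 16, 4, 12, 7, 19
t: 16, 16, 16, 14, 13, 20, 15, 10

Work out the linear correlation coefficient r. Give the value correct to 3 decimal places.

-0.137

n = 8, Σs = 102, Σt = 120, Σs² = 1506, Σt² = 1858, Σst = 1515
nΣst − ΣsΣt = 12120 − 12240 = -120
nΣs² − (Σs)² = 12048 − 10404 = 1644; nΣt² − (Σt)² = 14864 − 14400 = 464
r = -120 / √(1644 × 464) = -120 / 873.3934 ≈ -0.137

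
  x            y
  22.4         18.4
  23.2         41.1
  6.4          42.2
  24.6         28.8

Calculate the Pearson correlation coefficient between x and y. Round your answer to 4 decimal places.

-0.5361

n = 4, Σx = 76.6, Σy = 130.5, Σx² = 1686.12, Σy² = 4638.05, Σxy = 2344.24
nΣxy − ΣxΣy = 9376.96 − 9996.3 = -619.34
nΣx² − (Σx)² = 6744.48 − 5867.56 = 876.92; nΣy² − (Σy)² = 18552.2 − 17030.25 = 1521.95
r = -619.34 / √(876.92 × 1521.95) = -619.34 / 1155.2612 ≈ -0.5361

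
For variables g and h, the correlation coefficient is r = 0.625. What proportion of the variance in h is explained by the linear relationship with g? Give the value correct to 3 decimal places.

0.391

r² = (0.625)² = 0.391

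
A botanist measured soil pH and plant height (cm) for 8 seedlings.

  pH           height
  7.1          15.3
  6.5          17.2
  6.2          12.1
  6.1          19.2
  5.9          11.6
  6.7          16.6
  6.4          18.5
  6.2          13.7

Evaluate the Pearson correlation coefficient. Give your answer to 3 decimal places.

0.296

n = 8, Σx = 51.1, Σy = 124.2, Σx² = 327.41, Σy² = 1985.04, Σxy = 795.57
nΣxy − ΣxΣy = 6364.56 − 6346.62 = 17.94
nΣx² − (Σx)² = 2619.28 − 2611.21 = 8.07; nΣy² − (Σy)² = 15880.32 − 15425.64 = 454.68
r = 17.94 / √(8.07 × 454.68) = 17.94 / 60.5745 ≈ 0.296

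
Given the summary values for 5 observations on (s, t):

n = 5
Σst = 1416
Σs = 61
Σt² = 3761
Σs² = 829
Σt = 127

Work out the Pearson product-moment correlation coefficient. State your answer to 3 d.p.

-0.626

r = (nΣst − ΣsΣt) / √[(nΣs² − (Σs)²)(nΣt² − (Σt)²)]
Numerator: 5×1416 − 61×127 = -667
Denominator: √[(4145 − 3721)(18805 − 16129)] = √[424 × 2676] = 1065.1873
r = -667 / 1065.1873 ≈ -0.626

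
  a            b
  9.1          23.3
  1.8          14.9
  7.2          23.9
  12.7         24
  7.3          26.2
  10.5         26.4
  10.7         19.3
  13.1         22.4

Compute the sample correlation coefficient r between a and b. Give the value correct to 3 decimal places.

n = 8, Σa = 72.4, Σb = 180.4, Σa² = 748.82, Σb² = 4169.76, Σab = 1684.14
nΣab − ΣaΣb = 13473.12 − 13060.96 = 412.16
nΣa² − (Σa)² = 5990.56 − 5241.76 = 748.8; nΣb² − (Σb)² = 33358.08 − 32544.16 = 813.92
r = 412.16 / √(748.8 × 813.92) = 412.16 / 780.6813 ≈ 0.528

0.528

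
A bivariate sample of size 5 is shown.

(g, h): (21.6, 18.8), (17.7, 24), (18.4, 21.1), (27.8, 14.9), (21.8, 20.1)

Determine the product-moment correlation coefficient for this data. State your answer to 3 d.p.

-0.955

n = 5, Σg = 107.3, Σh = 98.9, Σg² = 2366.49, Σh² = 2000.67, Σgh = 2071.52
nΣgh − ΣgΣh = 10357.6 − 10611.97 = -254.37
nΣg² − (Σg)² = 11832.45 − 11513.29 = 319.16; nΣh² − (Σh)² = 10003.35 − 9781.21 = 222.14
r = -254.37 / √(319.16 × 222.14) = -254.37 / 266.2672 ≈ -0.955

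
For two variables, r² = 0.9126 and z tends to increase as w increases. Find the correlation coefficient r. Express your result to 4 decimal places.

0.9553

|r| = √0.9126 = 0.9553
The association is positive, so r = 0.9553.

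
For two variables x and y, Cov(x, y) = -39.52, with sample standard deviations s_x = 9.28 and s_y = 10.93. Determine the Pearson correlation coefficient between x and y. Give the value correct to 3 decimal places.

r = Cov(x,y) / (s_x · s_y) = -39.52 / (9.28 × 10.93)
  = -39.52 / 101.4304 ≈ -0.390

-0.390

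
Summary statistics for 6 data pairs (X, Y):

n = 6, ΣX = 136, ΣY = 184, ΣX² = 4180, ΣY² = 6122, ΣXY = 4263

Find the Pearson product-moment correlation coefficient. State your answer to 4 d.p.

r = (nΣXY − ΣXΣY) / √[(nΣX² − (ΣX)²)(nΣY² − (ΣY)²)]
Numerator: 6×4263 − 136×184 = 554
Denominator: √[(25080 − 18496)(36732 − 33856)] = √[6584 × 2876] = 4351.5036
r = 554 / 4351.5036 ≈ 0.1273

0.1273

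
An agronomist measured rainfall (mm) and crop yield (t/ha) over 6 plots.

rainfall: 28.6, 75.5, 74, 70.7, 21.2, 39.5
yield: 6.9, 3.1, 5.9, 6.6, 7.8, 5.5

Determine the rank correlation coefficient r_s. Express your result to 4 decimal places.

Rank rainfall: 2, 6, 5, 4, 1, 3
Rank yield: 5, 1, 3, 4, 6, 2
d = rank(rainfall) − rank(yield): -3, 5, 2, 0, -5, 1; Σd² = 64
ρ = 1 − 6Σd² / [n(n²−1)] = 1 − 6×64 / (6×35) = 1 − 384/210 ≈ -0.8286

-0.8286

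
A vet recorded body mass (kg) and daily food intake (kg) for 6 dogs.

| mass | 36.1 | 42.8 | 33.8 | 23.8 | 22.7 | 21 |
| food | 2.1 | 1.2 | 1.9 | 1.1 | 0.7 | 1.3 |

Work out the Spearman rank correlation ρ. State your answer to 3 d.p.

Rank mass: 5, 6, 4, 3, 2, 1
Rank food: 6, 3, 5, 2, 1, 4
d = rank(mass) − rank(food): -1, 3, -1, 1, 1, -3; Σd² = 22
ρ = 1 − 6Σd² / [n(n²−1)] = 1 − 6×22 / (6×35) = 1 − 132/210 ≈ 0.371

0.371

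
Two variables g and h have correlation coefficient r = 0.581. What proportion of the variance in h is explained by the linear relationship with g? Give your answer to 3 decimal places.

0.338

r² = (0.581)² = 0.338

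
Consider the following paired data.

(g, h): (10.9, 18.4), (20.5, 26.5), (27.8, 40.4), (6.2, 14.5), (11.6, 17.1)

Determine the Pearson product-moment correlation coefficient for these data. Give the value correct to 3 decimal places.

n = 5, Σg = 77, Σh = 116.9, Σg² = 1484.9, Σh² = 3175.63, Σgh = 2155.19
nΣgh − ΣgΣh = 10775.95 − 9001.3 = 1774.65
nΣg² − (Σg)² = 7424.5 − 5929 = 1495.5; nΣh² − (Σh)² = 15878.15 − 13665.61 = 2212.54
r = 1774.65 / √(1495.5 × 2212.54) = 1774.65 / 1819.0254 ≈ 0.976

0.976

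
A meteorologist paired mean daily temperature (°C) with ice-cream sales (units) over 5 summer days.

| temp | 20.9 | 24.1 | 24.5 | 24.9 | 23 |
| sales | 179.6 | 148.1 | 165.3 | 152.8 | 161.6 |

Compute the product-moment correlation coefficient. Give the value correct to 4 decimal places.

n = 5, Σx = 117.4, Σy = 807.4, Σx² = 2766.88, Σy² = 130976.26, Σxy = 18894.22
nΣxy − ΣxΣy = 94471.1 − 94788.76 = -317.66
nΣx² − (Σx)² = 13834.4 − 13782.76 = 51.64; nΣy² − (Σy)² = 654881.3 − 651894.76 = 2986.54
r = -317.66 / √(51.64 × 2986.54) = -317.66 / 392.7148 ≈ -0.8089

-0.8089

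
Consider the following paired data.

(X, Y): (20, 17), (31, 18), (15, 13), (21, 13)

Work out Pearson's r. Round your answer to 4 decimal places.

0.7423

n = 4, ΣX = 87, ΣY = 61, ΣX² = 2027, ΣY² = 951, ΣXY = 1366
nΣXY − ΣXΣY = 5464 − 5307 = 157
nΣX² − (ΣX)² = 8108 − 7569 = 539; nΣY² − (ΣY)² = 3804 − 3721 = 83
r = 157 / √(539 × 83) = 157 / 211.5112 ≈ 0.7423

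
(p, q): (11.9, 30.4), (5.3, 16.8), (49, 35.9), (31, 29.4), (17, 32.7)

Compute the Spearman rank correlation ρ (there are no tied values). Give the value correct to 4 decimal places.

0.7000

Rank p: 2, 1, 5, 4, 3
Rank q: 3, 1, 5, 2, 4
d = rank(p) − rank(q): -1, 0, 0, 2, -1; Σd² = 6
ρ = 1 − 6Σd² / [n(n²−1)] = 1 − 6×6 / (5×24) = 1 − 36/120 ≈ 0.7000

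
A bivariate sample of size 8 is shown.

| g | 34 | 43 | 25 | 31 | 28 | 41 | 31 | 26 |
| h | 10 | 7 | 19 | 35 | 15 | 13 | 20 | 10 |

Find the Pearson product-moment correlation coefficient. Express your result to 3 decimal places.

-0.346

n = 8, Σg = 259, Σh = 129, Σg² = 8693, Σh² = 2629, Σgh = 4034
nΣgh − ΣgΣh = 32272 − 33411 = -1139
nΣg² − (Σg)² = 69544 − 67081 = 2463; nΣh² − (Σh)² = 21032 − 16641 = 4391
r = -1139 / √(2463 × 4391) = -1139 / 3288.6217 ≈ -0.346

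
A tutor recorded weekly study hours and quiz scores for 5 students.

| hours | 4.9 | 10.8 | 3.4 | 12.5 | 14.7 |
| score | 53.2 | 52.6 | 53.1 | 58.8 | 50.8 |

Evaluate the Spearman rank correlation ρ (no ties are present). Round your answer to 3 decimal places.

-0.300

Rank hours: 2, 3, 1, 4, 5
Rank score: 4, 2, 3, 5, 1
d = rank(hours) − rank(score): -2, 1, -2, -1, 4; Σd² = 26
ρ = 1 − 6Σd² / [n(n²−1)] = 1 − 6×26 / (5×24) = 1 − 156/120 ≈ -0.300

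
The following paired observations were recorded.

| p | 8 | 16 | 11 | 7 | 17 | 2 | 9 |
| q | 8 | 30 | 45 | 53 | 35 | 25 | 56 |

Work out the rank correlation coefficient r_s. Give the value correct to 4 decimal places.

0.1429

Rank p: 3, 6, 5, 2, 7, 1, 4
Rank q: 1, 3, 5, 6, 4, 2, 7
d = rank(p) − rank(q): 2, 3, 0, -4, 3, -1, -3; Σd² = 48
ρ = 1 − 6Σd² / [n(n²−1)] = 1 − 6×48 / (7×48) = 1 − 288/336 ≈ 0.1429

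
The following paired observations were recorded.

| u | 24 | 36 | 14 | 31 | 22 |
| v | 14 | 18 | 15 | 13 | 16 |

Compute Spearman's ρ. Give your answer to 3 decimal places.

Rank u: 3, 5, 1, 4, 2
Rank v: 2, 5, 3, 1, 4
d = rank(u) − rank(v): 1, 0, -2, 3, -2; Σd² = 18
ρ = 1 − 6Σd² / [n(n²−1)] = 1 − 6×18 / (5×24) = 1 − 108/120 ≈ 0.100

0.100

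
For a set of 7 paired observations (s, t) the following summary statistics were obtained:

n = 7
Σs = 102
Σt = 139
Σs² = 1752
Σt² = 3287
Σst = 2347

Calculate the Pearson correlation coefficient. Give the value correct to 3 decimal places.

0.859

r = (nΣst − ΣsΣt) / √[(nΣs² − (Σs)²)(nΣt² − (Σt)²)]
Numerator: 7×2347 − 102×139 = 2251
Denominator: √[(12264 − 10404)(23009 − 19321)] = √[1860 × 3688] = 2619.0991
r = 2251 / 2619.0991 ≈ 0.859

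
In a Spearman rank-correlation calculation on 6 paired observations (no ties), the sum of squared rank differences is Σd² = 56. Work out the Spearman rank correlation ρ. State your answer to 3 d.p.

-0.600

ρ = 1 − 6Σd² / [n(n²−1)] = 1 − 6×56 / (6×35)
  = 1 − 336/210 = 1 − 1.6000 ≈ -0.600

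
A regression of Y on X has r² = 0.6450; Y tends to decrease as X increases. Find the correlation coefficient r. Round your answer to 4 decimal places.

|r| = √0.6450 = 0.8031
The association is negative, so r = −0.8031.

-0.8031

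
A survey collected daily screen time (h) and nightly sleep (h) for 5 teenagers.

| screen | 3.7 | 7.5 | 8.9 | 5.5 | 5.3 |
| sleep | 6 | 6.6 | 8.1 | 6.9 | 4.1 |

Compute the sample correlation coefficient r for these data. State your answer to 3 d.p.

0.634

n = 5, Σx = 30.9, Σy = 31.7, Σx² = 207.49, Σy² = 209.59, Σxy = 203.47
nΣxy − ΣxΣy = 1017.35 − 979.53 = 37.82
nΣx² − (Σx)² = 1037.45 − 954.81 = 82.64; nΣy² − (Σy)² = 1047.95 − 1004.89 = 43.06
r = 37.82 / √(82.64 × 43.06) = 37.82 / 59.6530 ≈ 0.634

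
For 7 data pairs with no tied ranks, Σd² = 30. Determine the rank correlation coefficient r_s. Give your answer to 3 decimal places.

ρ = 1 − 6Σd² / [n(n²−1)] = 1 − 6×30 / (7×48)
  = 1 − 180/336 = 1 − 0.5357 ≈ 0.464

0.464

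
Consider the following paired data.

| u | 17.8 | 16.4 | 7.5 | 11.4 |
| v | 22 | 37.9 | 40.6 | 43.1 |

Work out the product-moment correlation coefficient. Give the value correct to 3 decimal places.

-0.721

n = 4, Σu = 53.1, Σv = 143.6, Σu² = 772.01, Σv² = 5426.38, Σuv = 1809
nΣuv − ΣuΣv = 7236 − 7625.16 = -389.16
nΣu² − (Σu)² = 3088.04 − 2819.61 = 268.43; nΣv² − (Σv)² = 21705.52 − 20620.96 = 1084.56
r = -389.16 / √(268.43 × 1084.56) = -389.16 / 539.5632 ≈ -0.721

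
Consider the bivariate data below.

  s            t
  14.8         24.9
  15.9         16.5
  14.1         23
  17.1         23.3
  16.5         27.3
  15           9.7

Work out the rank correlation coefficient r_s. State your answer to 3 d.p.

0.257

Rank s: 2, 4, 1, 6, 5, 3
Rank t: 5, 2, 3, 4, 6, 1
d = rank(s) − rank(t): -3, 2, -2, 2, -1, 2; Σd² = 26
ρ = 1 − 6Σd² / [n(n²−1)] = 1 − 6×26 / (6×35) = 1 − 156/210 ≈ 0.257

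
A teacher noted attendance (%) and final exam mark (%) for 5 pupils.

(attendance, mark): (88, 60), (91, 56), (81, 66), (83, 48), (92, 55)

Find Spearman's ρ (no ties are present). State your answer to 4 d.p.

Rank attendance: 3, 4, 1, 2, 5
Rank mark: 4, 3, 5, 1, 2
d = rank(attendance) − rank(mark): -1, 1, -4, 1, 3; Σd² = 28
ρ = 1 − 6Σd² / [n(n²−1)] = 1 − 6×28 / (5×24) = 1 − 168/120 ≈ -0.4000

-0.4000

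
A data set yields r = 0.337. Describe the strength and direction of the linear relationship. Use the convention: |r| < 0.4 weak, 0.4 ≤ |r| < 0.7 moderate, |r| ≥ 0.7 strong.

r = 0.337 > 0 so the relationship is positive.
|r| = 0.337, which falls in the weak range.

weak positive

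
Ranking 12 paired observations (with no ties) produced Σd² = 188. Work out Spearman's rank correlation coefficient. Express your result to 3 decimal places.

0.343

ρ = 1 − 6Σd² / [n(n²−1)] = 1 − 6×188 / (12×143)
  = 1 − 1128/1716 = 1 − 0.6573 ≈ 0.343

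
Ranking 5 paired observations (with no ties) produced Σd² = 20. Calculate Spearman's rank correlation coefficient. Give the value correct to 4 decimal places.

ρ = 1 − 6Σd² / [n(n²−1)] = 1 − 6×20 / (5×24)
  = 1 − 120/120 = 1 − 1.00000 ≈ 0.0000

0.0000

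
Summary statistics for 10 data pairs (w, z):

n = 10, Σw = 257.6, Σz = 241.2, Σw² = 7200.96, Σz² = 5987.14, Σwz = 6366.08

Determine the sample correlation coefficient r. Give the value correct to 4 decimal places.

r = (nΣwz − ΣwΣz) / √[(nΣw² − (Σw)²)(nΣz² − (Σz)²)]
Numerator: 10×6366.08 − 257.6×241.2 = 1527.68
Denominator: √[(72009.6 − 66357.76)(59871.4 − 58177.44)] = √[5651.84 × 1693.96] = 3094.1866
r = 1527.68 / 3094.1866 ≈ 0.4937

0.4937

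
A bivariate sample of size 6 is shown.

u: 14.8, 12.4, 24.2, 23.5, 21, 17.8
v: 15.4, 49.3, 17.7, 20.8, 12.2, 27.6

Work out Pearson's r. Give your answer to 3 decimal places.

-0.638

n = 6, Σu = 113.7, Σv = 143, Σu² = 2268.53, Σv² = 4324.18, Σuv = 2503.86
nΣuv − ΣuΣv = 15023.16 − 16259.1 = -1235.94
nΣu² − (Σu)² = 13611.18 − 12927.69 = 683.49; nΣv² − (Σv)² = 25945.08 − 20449 = 5496.08
r = -1235.94 / √(683.49 × 5496.08) = -1235.94 / 1938.1733 ≈ -0.638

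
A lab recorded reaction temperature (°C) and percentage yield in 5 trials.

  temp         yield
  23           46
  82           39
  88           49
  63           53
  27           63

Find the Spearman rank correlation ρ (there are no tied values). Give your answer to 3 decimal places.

-0.200

Rank temp: 1, 4, 5, 3, 2
Rank yield: 2, 1, 3, 4, 5
d = rank(temp) − rank(yield): -1, 3, 2, -1, -3; Σd² = 24
ρ = 1 − 6Σd² / [n(n²−1)] = 1 − 6×24 / (5×24) = 1 − 144/120 ≈ -0.200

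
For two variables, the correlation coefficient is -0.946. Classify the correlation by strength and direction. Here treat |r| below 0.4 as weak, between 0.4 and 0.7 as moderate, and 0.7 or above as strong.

strong negative

r = -0.946 < 0 so the relationship is negative.
|r| = 0.946, which falls in the strong range.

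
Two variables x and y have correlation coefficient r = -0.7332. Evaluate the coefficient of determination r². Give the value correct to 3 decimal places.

r² = (-0.7332)² = 0.538

0.538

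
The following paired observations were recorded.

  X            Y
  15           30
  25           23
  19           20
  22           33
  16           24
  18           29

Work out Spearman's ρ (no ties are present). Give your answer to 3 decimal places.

Rank X: 1, 6, 4, 5, 2, 3
Rank Y: 5, 2, 1, 6, 3, 4
d = rank(X) − rank(Y): -4, 4, 3, -1, -1, -1; Σd² = 44
ρ = 1 − 6Σd² / [n(n²−1)] = 1 − 6×44 / (6×35) = 1 − 264/210 ≈ -0.257

-0.257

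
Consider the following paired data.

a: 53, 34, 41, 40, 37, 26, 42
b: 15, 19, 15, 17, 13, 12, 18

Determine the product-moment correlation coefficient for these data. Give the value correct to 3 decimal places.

n = 7, Σa = 273, Σb = 109, Σa² = 11055, Σb² = 1737, Σab = 4285
nΣab − ΣaΣb = 29995 − 29757 = 238
nΣa² − (Σa)² = 77385 − 74529 = 2856; nΣb² − (Σb)² = 12159 − 11881 = 278
r = 238 / √(2856 × 278) = 238 / 891.0488 ≈ 0.267

0.267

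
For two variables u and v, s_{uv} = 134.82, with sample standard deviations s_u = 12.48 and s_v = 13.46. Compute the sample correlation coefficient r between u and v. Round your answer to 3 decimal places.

0.803

r = Cov(u,v) / (s_u · s_v) = 134.82 / (12.48 × 13.46)
  = 134.82 / 167.9808 ≈ 0.803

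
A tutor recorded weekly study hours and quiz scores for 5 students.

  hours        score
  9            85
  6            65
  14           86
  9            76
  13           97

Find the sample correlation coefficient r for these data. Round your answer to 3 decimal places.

n = 5, Σx = 51, Σy = 409, Σx² = 563, Σy² = 34031, Σxy = 4304
nΣxy − ΣxΣy = 21520 − 20859 = 661
nΣx² − (Σx)² = 2815 − 2601 = 214; nΣy² − (Σy)² = 170155 − 167281 = 2874
r = 661 / √(214 × 2874) = 661 / 784.2423 ≈ 0.843

0.843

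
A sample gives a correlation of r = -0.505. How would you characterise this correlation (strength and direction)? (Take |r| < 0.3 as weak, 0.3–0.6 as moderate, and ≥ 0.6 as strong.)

moderate negative

r = -0.505 < 0 so the relationship is negative.
|r| = 0.505, which falls in the moderate range.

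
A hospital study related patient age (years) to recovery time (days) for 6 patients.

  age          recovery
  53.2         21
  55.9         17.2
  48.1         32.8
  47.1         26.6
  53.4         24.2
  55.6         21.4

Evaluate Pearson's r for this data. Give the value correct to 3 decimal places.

-0.848

n = 6, Σx = 313.3, Σy = 143.2, Σx² = 16429.99, Σy² = 3563.84, Σxy = 7391.34
nΣxy − ΣxΣy = 44348.04 − 44864.56 = -516.52
nΣx² − (Σx)² = 98579.94 − 98156.89 = 423.05; nΣy² − (Σy)² = 21383.04 − 20506.24 = 876.8
r = -516.52 / √(423.05 × 876.8) = -516.52 / 609.0404 ≈ -0.848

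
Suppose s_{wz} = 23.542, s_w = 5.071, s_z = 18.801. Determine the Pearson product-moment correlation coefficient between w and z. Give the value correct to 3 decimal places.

0.247

r = Cov(w,z) / (s_w · s_z) = 23.542 / (5.071 × 18.801)
  = 23.542 / 95.3399 ≈ 0.247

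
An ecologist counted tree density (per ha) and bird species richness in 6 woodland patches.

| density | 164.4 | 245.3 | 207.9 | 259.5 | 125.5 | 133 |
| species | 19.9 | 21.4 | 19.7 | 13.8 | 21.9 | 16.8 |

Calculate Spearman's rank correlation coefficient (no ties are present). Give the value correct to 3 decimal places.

Rank density: 3, 5, 4, 6, 1, 2
Rank species: 4, 5, 3, 1, 6, 2
d = rank(density) − rank(species): -1, 0, 1, 5, -5, 0; Σd² = 52
ρ = 1 − 6Σd² / [n(n²−1)] = 1 − 6×52 / (6×35) = 1 − 312/210 ≈ -0.486

-0.486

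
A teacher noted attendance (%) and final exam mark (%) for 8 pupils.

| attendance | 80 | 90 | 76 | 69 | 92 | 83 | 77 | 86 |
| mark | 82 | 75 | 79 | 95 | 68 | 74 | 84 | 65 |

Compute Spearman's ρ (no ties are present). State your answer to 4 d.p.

Rank attendance: 4, 7, 2, 1, 8, 5, 3, 6
Rank mark: 6, 4, 5, 8, 2, 3, 7, 1
d = rank(attendance) − rank(mark): -2, 3, -3, -7, 6, 2, -4, 5; Σd² = 152
ρ = 1 − 6Σd² / [n(n²−1)] = 1 − 6×152 / (8×63) = 1 − 912/504 ≈ -0.8095

-0.8095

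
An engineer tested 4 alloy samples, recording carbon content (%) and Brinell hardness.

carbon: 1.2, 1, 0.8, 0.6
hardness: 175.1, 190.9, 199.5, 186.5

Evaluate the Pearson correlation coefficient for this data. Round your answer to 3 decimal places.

-0.544

n = 4, Σx = 3.6, Σy = 752, Σx² = 3.44, Σy² = 141685.32, Σxy = 672.52
nΣxy − ΣxΣy = 2690.08 − 2707.2 = -17.12
nΣx² − (Σx)² = 13.76 − 12.96 = 0.8; nΣy² − (Σy)² = 566741.28 − 565504 = 1237.28
r = -17.12 / √(0.8 × 1237.28) = -17.12 / 31.4615 ≈ -0.544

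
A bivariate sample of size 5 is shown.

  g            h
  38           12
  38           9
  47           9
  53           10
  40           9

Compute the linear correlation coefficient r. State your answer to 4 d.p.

-0.1682

n = 5, Σg = 216, Σh = 49, Σg² = 9506, Σh² = 487, Σgh = 2111
nΣgh − ΣgΣh = 10555 − 10584 = -29
nΣg² − (Σg)² = 47530 − 46656 = 874; nΣh² − (Σh)² = 2435 − 2401 = 34
r = -29 / √(874 × 34) = -29 / 172.3833 ≈ -0.1682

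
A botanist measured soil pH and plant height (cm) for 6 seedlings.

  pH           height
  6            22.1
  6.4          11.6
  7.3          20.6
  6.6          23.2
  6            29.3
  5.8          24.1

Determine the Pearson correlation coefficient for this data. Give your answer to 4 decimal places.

-0.3308

n = 6, Σx = 38.1, Σy = 130.9, Σx² = 243.45, Σy² = 3024.87, Σxy = 825.92
nΣxy − ΣxΣy = 4955.52 − 4987.29 = -31.77
nΣx² − (Σx)² = 1460.7 − 1451.61 = 9.09; nΣy² − (Σy)² = 18149.22 − 17134.81 = 1014.41
r = -31.77 / √(9.09 × 1014.41) = -31.77 / 96.0260 ≈ -0.3308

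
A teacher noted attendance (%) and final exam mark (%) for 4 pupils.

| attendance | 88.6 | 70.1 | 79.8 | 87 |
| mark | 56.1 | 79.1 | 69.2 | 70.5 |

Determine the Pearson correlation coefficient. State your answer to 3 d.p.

-0.828

n = 4, Σx = 325.5, Σy = 274.9, Σx² = 26701.01, Σy² = 19162.91, Σxy = 22171.03
nΣxy − ΣxΣy = 88684.12 − 89479.95 = -795.83
nΣx² − (Σx)² = 106804.04 − 105950.25 = 853.79; nΣy² − (Σy)² = 76651.64 − 75570.01 = 1081.63
r = -795.83 / √(853.79 × 1081.63) = -795.83 / 960.9812 ≈ -0.828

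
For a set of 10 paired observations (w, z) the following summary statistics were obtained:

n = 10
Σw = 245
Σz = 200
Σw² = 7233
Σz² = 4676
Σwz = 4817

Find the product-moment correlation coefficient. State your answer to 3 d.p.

-0.091

r = (nΣwz − ΣwΣz) / √[(nΣw² − (Σw)²)(nΣz² − (Σz)²)]
Numerator: 10×4817 − 245×200 = -830
Denominator: √[(72330 − 60025)(46760 − 40000)] = √[12305 × 6760] = 9120.4057
r = -830 / 9120.4057 ≈ -0.091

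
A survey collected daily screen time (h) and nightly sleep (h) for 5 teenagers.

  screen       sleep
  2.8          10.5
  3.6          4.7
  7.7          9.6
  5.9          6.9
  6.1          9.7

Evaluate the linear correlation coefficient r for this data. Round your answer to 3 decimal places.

n = 5, Σx = 26.1, Σy = 41.4, Σx² = 152.11, Σy² = 366.2, Σxy = 220.12
nΣxy − ΣxΣy = 1100.6 − 1080.54 = 20.06
nΣx² − (Σx)² = 760.55 − 681.21 = 79.34; nΣy² − (Σy)² = 1831 − 1713.96 = 117.04
r = 20.06 / √(79.34 × 117.04) = 20.06 / 96.3637 ≈ 0.208

0.208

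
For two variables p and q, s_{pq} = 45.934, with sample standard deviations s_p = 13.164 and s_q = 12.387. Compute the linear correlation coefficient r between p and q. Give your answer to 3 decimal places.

r = Cov(p,q) / (s_p · s_q) = 45.934 / (13.164 × 12.387)
  = 45.934 / 163.0625 ≈ 0.282

0.282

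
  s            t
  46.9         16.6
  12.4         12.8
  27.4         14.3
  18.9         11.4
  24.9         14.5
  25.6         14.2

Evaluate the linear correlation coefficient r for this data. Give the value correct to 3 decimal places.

0.874

n = 6, Σs = 156.1, Σt = 83.8, Σs² = 4736.71, Σt² = 1185.74, Σst = 2269.11
nΣst − ΣsΣt = 13614.66 − 13081.18 = 533.48
nΣs² − (Σs)² = 28420.26 − 24367.21 = 4053.05; nΣt² − (Σt)² = 7114.44 − 7022.44 = 92
r = 533.48 / √(4053.05 × 92) = 533.48 / 610.6395 ≈ 0.874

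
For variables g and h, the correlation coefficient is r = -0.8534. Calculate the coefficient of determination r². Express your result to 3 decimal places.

r² = (-0.8534)² = 0.728

0.728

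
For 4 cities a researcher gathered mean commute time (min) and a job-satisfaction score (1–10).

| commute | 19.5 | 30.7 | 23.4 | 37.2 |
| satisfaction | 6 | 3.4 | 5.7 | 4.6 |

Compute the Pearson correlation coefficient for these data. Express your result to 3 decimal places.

n = 4, Σx = 110.8, Σy = 19.7, Σx² = 3254.14, Σy² = 101.21, Σxy = 525.88
nΣxy − ΣxΣy = 2103.52 − 2182.76 = -79.24
nΣx² − (Σx)² = 13016.56 − 12276.64 = 739.92; nΣy² − (Σy)² = 404.84 − 388.09 = 16.75
r = -79.24 / √(739.92 × 16.75) = -79.24 / 111.3268 ≈ -0.712

-0.712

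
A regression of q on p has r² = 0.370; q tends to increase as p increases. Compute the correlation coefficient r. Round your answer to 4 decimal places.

0.6083

|r| = √0.370 = 0.6083
The association is positive, so r = 0.6083.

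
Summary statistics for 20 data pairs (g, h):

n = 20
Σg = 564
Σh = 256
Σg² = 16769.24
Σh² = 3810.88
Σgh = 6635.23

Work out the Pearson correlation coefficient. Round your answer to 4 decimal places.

r = (nΣgh − ΣgΣh) / √[(nΣg² − (Σg)²)(nΣh² − (Σh)²)]
Numerator: 20×6635.23 − 564×256 = -11679.4
Denominator: √[(335384.8 − 318096)(76217.6 − 65536)] = √[17288.8 × 10681.6] = 13589.4093
r = -11679.4 / 13589.4093 ≈ -0.8594

-0.8594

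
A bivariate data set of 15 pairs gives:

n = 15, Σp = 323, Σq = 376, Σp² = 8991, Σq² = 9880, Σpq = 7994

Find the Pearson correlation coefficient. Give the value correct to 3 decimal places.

-0.107

r = (nΣpq − ΣpΣq) / √[(nΣp² − (Σp)²)(nΣq² − (Σq)²)]
Numerator: 15×7994 − 323×376 = -1538
Denominator: √[(134865 − 104329)(148200 − 141376)] = √[30536 × 6824] = 14435.2923
r = -1538 / 14435.2923 ≈ -0.107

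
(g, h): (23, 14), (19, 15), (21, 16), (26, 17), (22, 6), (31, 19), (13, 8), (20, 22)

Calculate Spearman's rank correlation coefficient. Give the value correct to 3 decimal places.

Rank g: 6, 2, 4, 7, 5, 8, 1, 3
Rank h: 3, 4, 5, 6, 1, 7, 2, 8
d = rank(g) − rank(h): 3, -2, -1, 1, 4, 1, -1, -5; Σd² = 58
ρ = 1 − 6Σd² / [n(n²−1)] = 1 − 6×58 / (8×63) = 1 − 348/504 ≈ 0.310

0.310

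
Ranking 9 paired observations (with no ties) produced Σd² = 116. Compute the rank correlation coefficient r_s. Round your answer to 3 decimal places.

ρ = 1 − 6Σd² / [n(n²−1)] = 1 − 6×116 / (9×80)
  = 1 − 696/720 = 1 − 0.9667 ≈ 0.033

0.033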